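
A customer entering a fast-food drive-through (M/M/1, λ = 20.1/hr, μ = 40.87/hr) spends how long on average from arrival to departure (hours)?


W = 1/(μ−λ) = 1/(40.87 − 20.1) = 1/20.77 = 0.04815 hr

Final: 0.04815 hr


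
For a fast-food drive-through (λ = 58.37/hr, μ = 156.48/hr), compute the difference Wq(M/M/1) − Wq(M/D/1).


ρ = 58.37/156.48 = 0.3730
Wq(M/M/1) = ρ/(μ−λ) = 0.3730/98.11 = 0.003802 hr
Wq(M/D/1) = ρ/(2(μ−λ)) = 0.001901 hr
Savings = 0.003802 − 0.001901 = 0.001901 hr

Final: 0.001901 hr


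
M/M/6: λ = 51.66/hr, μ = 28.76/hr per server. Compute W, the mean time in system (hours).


a = 1.7962; ρ = 0.2994; P₀ = 0.165794
Lq = P₀·a^c·ρ/(c!(1−ρ)²) = 0.004717
Wq = Lq/λ = 0.004717/51.66 = 0.00009131 hr
W = Wq + 1/μ = 0.00009131 + 0.03477 = 0.03486 hr

Final: 0.03486 hr


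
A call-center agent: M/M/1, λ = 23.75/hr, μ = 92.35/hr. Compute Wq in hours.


ρ = 23.75/92.35 = 0.2572
Wq = ρ/(μ−λ) = 0.2572/(92.35 − 23.75) = 0.2572/68.60 = 0.003749 hr

Final: 0.003749 hr


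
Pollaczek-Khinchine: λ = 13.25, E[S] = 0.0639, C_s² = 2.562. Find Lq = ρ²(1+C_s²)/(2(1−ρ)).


ρ = λ·E[S] = 13.25·0.0639 = 0.8467
Lq = ρ²(1+C_s²)/(2(1−ρ)) = 0.7169·(1+2.562)/(2·0.1533)
= 0.7169·3.5620/0.3067 = 8.32692

Final: 8.32692


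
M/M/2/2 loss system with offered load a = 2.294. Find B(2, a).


B(c,a) = (a^c/c!) / Σ_{k=0}^{c} a^k/k!
a^2/2! = 2.631218
Σ terms (k=0..2): 1.00000 + 2.29400 + 2.63122 = 5.925218
B = 2.631218/5.925218 = 0.444071

Final: 0.444071


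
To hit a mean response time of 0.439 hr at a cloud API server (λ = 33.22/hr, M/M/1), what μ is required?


W = 1/(μ−λ) ⇒ μ − λ = 1/W = 1/0.439 = 2.2779
μ = λ + 1/W = 33.22 + 2.2779 = 35.4979 per hr

Final: 35.4979 /hr


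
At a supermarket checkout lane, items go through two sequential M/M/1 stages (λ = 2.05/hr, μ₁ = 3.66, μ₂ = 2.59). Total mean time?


Each node sees arrival rate λ = 2.05/hr (tandem ⇒ throughput preserved).
W₁ = 1/(μ₁−λ) = 1/(3.66−2.05) = 0.62112 hr
W₂ = 1/(μ₂−λ) = 1/(2.59−2.05) = 1.85185 hr
W_total = W₁ + W₂ = 0.62112 + 1.85185 = 2.47297 hr

Final: 2.47297 hr


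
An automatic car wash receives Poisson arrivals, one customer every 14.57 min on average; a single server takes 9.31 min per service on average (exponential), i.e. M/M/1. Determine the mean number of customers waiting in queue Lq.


λ = 60/14.57 = 4.1181 /hr
μ = 60/9.31 = 6.4447 /hr
ρ = λ/μ = 4.1181/6.4447 = 0.6390
Lq = ρ²/(1−ρ) = 0.4083/0.3610 = 1.1310

Final: 1.1310


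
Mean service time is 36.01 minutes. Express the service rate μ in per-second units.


μ = 1/(service time) in consistent units.
1 second = 0.0166667 min, so μ = 0.0166667/36.01 = 0.0004628 per second

Final: 0.0004628 /sec


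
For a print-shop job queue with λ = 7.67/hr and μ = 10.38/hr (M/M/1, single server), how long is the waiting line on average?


ρ = 7.67/10.38 = 0.7389
Lq = ρ²/(1−ρ) = 0.5460/0.2611 = 2.0913

Final: 2.0913


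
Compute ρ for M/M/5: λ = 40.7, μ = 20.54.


ρ = λ/(cμ) = 40.7/(5·20.54) = 40.7/102.70 = 0.3963

Final: 0.3963


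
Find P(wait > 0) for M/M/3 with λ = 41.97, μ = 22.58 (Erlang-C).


a = λ/μ = 1.8587; ρ = a/3 = 0.6196
P₀ = 0.135144 (from M/M/c formula)
C(c,a) = [a^c/(c!(1−ρ))]·P₀ = [6.42163/(6·0.3804)]·0.135144
= 2.81336·0.135144 = 0.380208

Final: 0.380208


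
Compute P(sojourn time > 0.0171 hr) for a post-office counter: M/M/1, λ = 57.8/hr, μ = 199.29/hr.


W ~ Exponential(μ−λ) for M/M/1.
μ − λ = 199.29 − 57.8 = 141.4900
P(W > t) = e^{−(μ−λ)t} = e^{−2.4195} = 0.088968

Final: 0.088968


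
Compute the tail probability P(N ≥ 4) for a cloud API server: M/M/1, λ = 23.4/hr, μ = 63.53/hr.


ρ = 23.4/63.53 = 0.3683
P(N ≥ n) = ρ^n = 0.3683^4 = 0.018406

Final: 0.018406


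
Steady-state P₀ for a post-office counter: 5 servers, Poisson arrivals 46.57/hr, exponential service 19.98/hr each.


a = λ/μ = 46.57/19.98 = 2.3308; ρ = a/c = 0.4662
Σ_{k=0}^{4} a^k/k! (terms k=0..4) = 1.00000 + 2.33083 + 2.71639 + 2.11048 + 1.22979 = 9.38749
Tail: a^5/(5!(1−ρ)) = 68.79451/(120·0.5338) = 1.07391
P₀ = 1/(9.38749 + 1.07391) = 1/10.46139 = 0.095590

Final: 0.095590


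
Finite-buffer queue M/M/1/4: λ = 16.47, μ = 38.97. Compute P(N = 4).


ρ = λ/μ = 16.47/38.97 = 0.4226
P_K = (1−ρ)ρ^K/(1−ρ^(K+1)) = (0.5774·0.031905)/(1 − 0.013484)
= 0.018421/0.986516 = 0.018672

Final: 0.018672


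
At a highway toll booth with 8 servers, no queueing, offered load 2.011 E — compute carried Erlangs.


B(8,2.011) = 0.0008882 (Erlang-B)
Carried load = a(1 − B) = 2.011·(1 − 0.0008882) = 2.011·0.999112 = 2.0092 E

Final: 2.0092 Erlangs


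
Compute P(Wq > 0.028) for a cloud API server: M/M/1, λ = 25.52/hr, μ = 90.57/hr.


ρ = 25.52/90.57 = 0.2818
P(Wq > t) = ρ·e^{−(μ−λ)t} = 0.2818·e^{−1.8214}
= 0.2818·0.161799 = 0.045590

Final: 0.045590


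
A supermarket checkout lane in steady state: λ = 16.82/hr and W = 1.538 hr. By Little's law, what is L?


L = λW = 16.82·1.538 = 25.8692

Final: 25.8692


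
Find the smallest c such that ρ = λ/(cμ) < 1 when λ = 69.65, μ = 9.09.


Stability requires cμ > λ ⇔ c > λ/μ.
λ/μ = 69.65/9.09 = 7.6623
Minimum integer c = ⌊7.6623⌋ + 1 = 8
Check: 8·9.09 = 72.72 > 69.65, while 7·9.09 = 63.63 ≤ 69.65

Final: 8 servers


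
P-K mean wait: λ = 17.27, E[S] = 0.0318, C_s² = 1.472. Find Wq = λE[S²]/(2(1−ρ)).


ρ = λ·E[S] = 17.27·0.0318 = 0.5492
E[S²] = E[S]²(1+C_s²) = 0.0318²·(1+1.472) = 0.002500
Wq = λ·E[S²]/(2(1−ρ)) = 17.27·0.002500/(2·0.4508) = 0.04788 hr

Final: 0.04788 hr


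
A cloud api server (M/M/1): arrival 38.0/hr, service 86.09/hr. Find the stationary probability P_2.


ρ = 38.0/86.09 = 0.4414
P_n = (1−ρ)·ρ^n = (1 − 0.4414)·0.4414^2 = 0.5586·0.194833 = 0.108834

Final: 0.108834


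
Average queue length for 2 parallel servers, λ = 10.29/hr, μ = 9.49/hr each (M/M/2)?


a = λ/μ = 1.0843; ρ = a/2 = 0.5421
P₀ = 0.296891
Lq = P₀·a^c·ρ / (c!·(1−ρ)²) = 0.296891·1.17570·0.5421/(2·0.20963)
= 0.45137

Final: 0.45137


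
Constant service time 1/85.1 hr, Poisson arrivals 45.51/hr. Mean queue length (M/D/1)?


ρ = 45.51/85.1 = 0.5348
M/D/1: Lq = ρ²/(2(1−ρ)) = 0.2860/(2·0.4652) = 0.30738

Final: 0.30738


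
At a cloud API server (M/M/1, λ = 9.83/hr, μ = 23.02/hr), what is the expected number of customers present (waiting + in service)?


ρ = λ/μ = 9.83/23.02 = 0.4270
L = ρ/(1−ρ) = 0.4270/(1 − 0.4270) = 0.4270/0.5730 = 0.7453

Final: 0.7453


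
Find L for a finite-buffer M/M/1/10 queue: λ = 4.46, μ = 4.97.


ρ = 4.46/4.97 = 0.8974
L = ρ[1 − (K+1)ρ^K + Kρ^(K+1)] / [(1−ρ)(1−ρ^(K+1))]
Numerator: 0.8974·(1 − 11·0.338676 + 10·0.303923) = 0.281589
Denominator: (0.1026)·(0.696077) = 0.071428
L = 0.281589/0.071428 = 3.9423

Final: 3.9423


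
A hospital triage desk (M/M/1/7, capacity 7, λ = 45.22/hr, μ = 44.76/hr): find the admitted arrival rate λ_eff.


ρ = 1.0103; P_K = (1−ρ)ρ^7/(1−ρ^8) = 0.129519
λ_eff = λ(1 − P_K) = 45.22·(1 − 0.129519) = 45.22·0.870481 = 39.3632 /hr

Final: 39.3632 /hr


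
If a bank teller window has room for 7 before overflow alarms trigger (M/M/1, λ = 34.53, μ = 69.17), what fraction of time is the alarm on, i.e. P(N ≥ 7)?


ρ = 34.53/69.17 = 0.4992
P(N ≥ n) = ρ^n = 0.4992^7 = 0.007726

Final: 0.007726


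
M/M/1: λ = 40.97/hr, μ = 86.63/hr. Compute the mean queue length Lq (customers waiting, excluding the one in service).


ρ = 40.97/86.63 = 0.4729
Lq = ρ²/(1−ρ) = 0.2237/0.5271 = 0.4244

Final: 0.4244


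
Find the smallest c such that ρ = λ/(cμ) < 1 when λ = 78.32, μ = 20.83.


Stability requires cμ > λ ⇔ c > λ/μ.
λ/μ = 78.32/20.83 = 3.7600
Minimum integer c = ⌊3.7600⌋ + 1 = 4
Check: 4·20.83 = 83.32 > 78.32, while 3·20.83 = 62.49 ≤ 78.32

Final: 4 servers


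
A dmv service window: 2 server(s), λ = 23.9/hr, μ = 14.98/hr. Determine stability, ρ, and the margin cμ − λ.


Total capacity cμ = 2·14.98 = 29.96/hr
ρ = λ/(cμ) = 23.9/29.96 = 0.7977
Stable ⇔ ρ < 1: YES
Spare capacity = cμ − λ = 29.96 − 23.9 = 6.06/hr

Final: ρ = 0.7977; stable; margin = 6.06/hr


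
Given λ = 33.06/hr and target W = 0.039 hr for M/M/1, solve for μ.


W = 1/(μ−λ) ⇒ μ − λ = 1/W = 1/0.039 = 25.6410
μ = λ + 1/W = 33.06 + 25.6410 = 58.7010 per hr

Final: 58.7010 /hr


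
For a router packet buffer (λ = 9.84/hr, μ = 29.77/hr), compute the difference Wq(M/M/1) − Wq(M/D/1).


ρ = 9.84/29.77 = 0.3305
Wq(M/M/1) = ρ/(μ−λ) = 0.3305/19.93 = 0.01658 hr
Wq(M/D/1) = ρ/(2(μ−λ)) = 0.008292 hr
Savings = 0.01658 − 0.008292 = 0.008292 hr

Final: 0.008292 hr


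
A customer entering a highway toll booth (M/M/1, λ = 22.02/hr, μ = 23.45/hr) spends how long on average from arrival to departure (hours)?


W = 1/(μ−λ) = 1/(23.45 − 22.02) = 1/1.43 = 0.6993 hr

Final: 0.6993 hr


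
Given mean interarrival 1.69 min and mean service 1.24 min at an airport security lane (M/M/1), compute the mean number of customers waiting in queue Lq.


λ = 60/1.69 = 35.5030 /hr
μ = 60/1.24 = 48.3871 /hr
ρ = λ/μ = 35.5030/48.3871 = 0.7337
Lq = ρ²/(1−ρ) = 0.5384/0.2663 = 2.0218

Final: 2.0218


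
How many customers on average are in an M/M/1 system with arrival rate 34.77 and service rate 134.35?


ρ = λ/μ = 34.77/134.35 = 0.2588
L = ρ/(1−ρ) = 0.2588/(1 − 0.2588) = 0.2588/0.7412 = 0.3492

Final: 0.3492


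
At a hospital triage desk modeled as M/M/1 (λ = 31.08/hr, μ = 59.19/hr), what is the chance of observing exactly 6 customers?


ρ = 31.08/59.19 = 0.5251
P_n = (1−ρ)·ρ^n = (1 − 0.5251)·0.5251^6 = 0.4749·0.020960 = 0.009954

Final: 0.009954


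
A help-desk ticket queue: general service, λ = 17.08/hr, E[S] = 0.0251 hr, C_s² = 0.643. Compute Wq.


ρ = λ·E[S] = 17.08·0.0251 = 0.4287
E[S²] = E[S]²(1+C_s²) = 0.0251²·(1+0.643) = 0.001035
Wq = λ·E[S²]/(2(1−ρ)) = 17.08·0.001035/(2·0.5713) = 0.01547 hr

Final: 0.01547 hr


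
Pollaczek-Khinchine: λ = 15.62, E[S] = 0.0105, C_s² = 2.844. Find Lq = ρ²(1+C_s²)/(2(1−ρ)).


ρ = λ·E[S] = 15.62·0.0105 = 0.1640
Lq = ρ²(1+C_s²)/(2(1−ρ)) = 0.02690·(1+2.844)/(2·0.8360)
= 0.02690·3.8440/1.6720 = 0.06184

Final: 0.06184


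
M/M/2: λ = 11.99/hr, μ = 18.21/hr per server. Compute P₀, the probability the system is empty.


a = λ/μ = 11.99/18.21 = 0.6584; ρ = a/c = 0.3292
Σ_{k=0}^{1} a^k/k! (terms k=0..1) = 1.00000 + 0.65843 = 1.65843
Tail: a^2/(2!(1−ρ)) = 0.43353/(2·0.6708) = 0.32315
P₀ = 1/(1.65843 + 0.32315) = 1/1.98158 = 0.504648

Final: 0.504648


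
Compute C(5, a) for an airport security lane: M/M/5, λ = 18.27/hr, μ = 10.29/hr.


a = λ/μ = 1.7755; ρ = a/5 = 0.3551
P₀ = 0.168729 (from M/M/c formula)
C(c,a) = [a^c/(c!(1−ρ))]·P₀ = [17.64476/(120·0.6449)]·0.168729
= 0.22800·0.168729 = 0.038471

Final: 0.038471


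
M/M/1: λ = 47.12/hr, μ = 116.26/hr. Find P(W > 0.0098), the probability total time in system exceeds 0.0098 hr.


W ~ Exponential(μ−λ) for M/M/1.
μ − λ = 116.26 − 47.12 = 69.1400
P(W > t) = e^{−(μ−λ)t} = e^{−0.6776} = 0.507849

Final: 0.507849


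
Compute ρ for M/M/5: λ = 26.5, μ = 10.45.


ρ = λ/(cμ) = 26.5/(5·10.45) = 26.5/52.25 = 0.5072

Final: 0.5072


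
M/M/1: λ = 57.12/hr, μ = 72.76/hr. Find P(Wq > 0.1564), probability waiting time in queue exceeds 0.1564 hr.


ρ = 57.12/72.76 = 0.7850
P(Wq > t) = ρ·e^{−(μ−λ)t} = 0.7850·e^{−2.4461}
= 0.7850·0.086631 = 0.068009

Final: 0.068009


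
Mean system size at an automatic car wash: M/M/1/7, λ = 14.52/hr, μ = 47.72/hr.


ρ = 14.52/47.72 = 0.3043
L = ρ[1 − (K+1)ρ^K + Kρ^(K+1)] / [(1−ρ)(1−ρ^(K+1))]
Numerator: 0.3043·(1 − 8·0.0002415 + 7·0.00007347) = 0.303844
Denominator: (0.6957)·(0.999927) = 0.695674
L = 0.303844/0.695674 = 0.4368

Final: 0.4368


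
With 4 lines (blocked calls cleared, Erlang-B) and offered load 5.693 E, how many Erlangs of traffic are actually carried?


B(4,5.693) = 0.449278 (Erlang-B)
Carried load = a(1 − B) = 5.693·(1 − 0.449278) = 5.693·0.550722 = 3.1353 E

Final: 3.1353 Erlangs


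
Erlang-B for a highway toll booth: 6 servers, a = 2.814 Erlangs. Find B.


B(c,a) = (a^c/c!) / Σ_{k=0}^{c} a^k/k!
a^6/6! = 0.689624
Σ terms (k=0..6): 1.00000 + 2.81400 + 3.95930 + 3.71382 + 2.61267 + 1.47041 + 0.68962 = 16.259829
B = 0.689624/16.259829 = 0.042413

Final: 0.042413


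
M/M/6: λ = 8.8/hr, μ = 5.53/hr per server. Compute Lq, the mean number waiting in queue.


a = λ/μ = 1.5913; ρ = a/6 = 0.2652
P₀ = 0.203583
Lq = P₀·a^c·ρ / (c!·(1−ρ)²) = 0.203583·16.23848·0.2652/(720·0.53990)
= 0.002256

Final: 0.002256


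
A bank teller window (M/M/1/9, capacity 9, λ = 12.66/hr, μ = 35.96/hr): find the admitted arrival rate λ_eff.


ρ = 0.3521; P_K = (1−ρ)ρ^9/(1−ρ^10) = 0.00005384
λ_eff = λ(1 − P_K) = 12.66·(1 − 0.00005384) = 12.66·0.999946 = 12.6593 /hr

Final: 12.6593 /hr


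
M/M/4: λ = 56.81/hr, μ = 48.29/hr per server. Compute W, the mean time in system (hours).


a = 1.1764; ρ = 0.2941; P₀ = 0.307422
Lq = P₀·a^c·ρ/(c!(1−ρ)²) = 0.01448
Wq = Lq/λ = 0.01448/56.81 = 0.0002549 hr
W = Wq + 1/μ = 0.0002549 + 0.02071 = 0.02096 hr

Final: 0.02096 hr


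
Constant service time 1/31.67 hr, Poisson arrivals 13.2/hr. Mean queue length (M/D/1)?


ρ = 13.2/31.67 = 0.4168
M/D/1: Lq = ρ²/(2(1−ρ)) = 0.1737/(2·0.5832) = 0.14894

Final: 0.14894


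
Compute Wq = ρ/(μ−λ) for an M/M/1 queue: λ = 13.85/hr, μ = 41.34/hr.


ρ = 13.85/41.34 = 0.3350
Wq = ρ/(μ−λ) = 0.3350/(41.34 − 13.85) = 0.3350/27.49 = 0.01219 hr

Final: 0.01219 hr


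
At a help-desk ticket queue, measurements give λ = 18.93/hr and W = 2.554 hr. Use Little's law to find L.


L = λW = 18.93·2.554 = 48.3472

Final: 48.3472


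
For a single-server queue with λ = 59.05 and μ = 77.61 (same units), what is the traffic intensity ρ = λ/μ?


ρ = λ/μ = 59.05/77.61 = 0.7609

Final: 0.7609


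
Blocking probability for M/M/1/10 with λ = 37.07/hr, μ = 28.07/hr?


ρ = λ/μ = 37.07/28.07 = 1.3206
P_K = (1−ρ)ρ^K/(1−ρ^(K+1)) = (-0.3206·16.136217)/(1 − 21.309924)
= -5.173707/-20.309924 = 0.254738

Final: 0.254738


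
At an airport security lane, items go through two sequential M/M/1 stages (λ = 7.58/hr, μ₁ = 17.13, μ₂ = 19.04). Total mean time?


Each node sees arrival rate λ = 7.58/hr (tandem ⇒ throughput preserved).
W₁ = 1/(μ₁−λ) = 1/(17.13−7.58) = 0.10471 hr
W₂ = 1/(μ₂−λ) = 1/(19.04−7.58) = 0.08726 hr
W_total = W₁ + W₂ = 0.10471 + 0.08726 = 0.19197 hr

Final: 0.19197 hr


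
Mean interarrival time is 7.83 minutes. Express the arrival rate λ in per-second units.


λ = 1/(interarrival time) in consistent units.
1 second = 0.0166667 min, so λ = 0.0166667/7.83 = 0.002129 per second

Final: 0.002129 /sec


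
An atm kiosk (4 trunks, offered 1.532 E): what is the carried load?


B(4,1.532) = 0.050619 (Erlang-B)
Carried load = a(1 − B) = 1.532·(1 − 0.050619) = 1.532·0.949381 = 1.4545 E

Final: 1.4545 Erlangs


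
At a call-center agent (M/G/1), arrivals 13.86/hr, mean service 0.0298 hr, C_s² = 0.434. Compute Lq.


ρ = λ·E[S] = 13.86·0.0298 = 0.4130
Lq = ρ²(1+C_s²)/(2(1−ρ)) = 0.1706·(1+0.434)/(2·0.5870)
= 0.1706·1.4340/1.1739 = 0.20838

Final: 0.20838


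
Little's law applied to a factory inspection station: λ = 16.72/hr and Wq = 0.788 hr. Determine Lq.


Lq = λWq = 16.72·0.788 = 13.1754

Final: 13.1754


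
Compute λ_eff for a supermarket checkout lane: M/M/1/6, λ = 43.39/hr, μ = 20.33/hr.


ρ = 2.1343; P_K = (1−ρ)ρ^6/(1−ρ^7) = 0.534107
λ_eff = λ(1 − P_K) = 43.39·(1 − 0.534107) = 43.39·0.465893 = 20.2151 /hr

Final: 20.2151 /hr


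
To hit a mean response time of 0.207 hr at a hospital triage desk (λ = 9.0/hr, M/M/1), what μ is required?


W = 1/(μ−λ) ⇒ μ − λ = 1/W = 1/0.207 = 4.8309
μ = λ + 1/W = 9.0 + 4.8309 = 13.8309 per hr

Final: 13.8309 /hr


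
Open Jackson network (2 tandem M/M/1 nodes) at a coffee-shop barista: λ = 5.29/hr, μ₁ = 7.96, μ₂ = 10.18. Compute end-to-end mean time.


Each node sees arrival rate λ = 5.29/hr (tandem ⇒ throughput preserved).
W₁ = 1/(μ₁−λ) = 1/(7.96−5.29) = 0.37453 hr
W₂ = 1/(μ₂−λ) = 1/(10.18−5.29) = 0.20450 hr
W_total = W₁ + W₂ = 0.37453 + 0.20450 = 0.57903 hr

Final: 0.57903 hr


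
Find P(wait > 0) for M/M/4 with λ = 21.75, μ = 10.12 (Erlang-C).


a = λ/μ = 2.1492; ρ = a/4 = 0.5373
P₀ = 0.110685 (from M/M/c formula)
C(c,a) = [a^c/(c!(1−ρ))]·P₀ = [21.33610/(24·0.4627)]·0.110685
= 1.92135·0.110685 = 0.212664

Final: 0.212664


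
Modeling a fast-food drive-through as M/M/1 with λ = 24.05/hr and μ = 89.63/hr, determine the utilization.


ρ = λ/μ = 24.05/89.63 = 0.2683

Final: 0.2683


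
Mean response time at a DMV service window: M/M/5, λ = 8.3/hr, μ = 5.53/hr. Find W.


a = 1.5009; ρ = 0.3002; P₀ = 0.222572
Lq = P₀·a^c·ρ/(c!(1−ρ)²) = 0.008659
Wq = Lq/λ = 0.008659/8.3 = 0.001043 hr
W = Wq + 1/μ = 0.001043 + 0.18083 = 0.18188 hr

Final: 0.18188 hr


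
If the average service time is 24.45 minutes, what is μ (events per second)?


μ = 1/(service time) in consistent units.
1 second = 0.0166667 min, so μ = 0.0166667/24.45 = 0.0006817 per second

Final: 0.0006817 /sec


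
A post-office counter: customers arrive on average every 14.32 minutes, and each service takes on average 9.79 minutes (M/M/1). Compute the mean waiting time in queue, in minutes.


λ = 60/14.32 = 4.1899 /hr
μ = 60/9.79 = 6.1287 /hr
ρ = λ/μ = 4.1899/6.1287 = 0.6837
Wq = ρ/(μ−λ) = 0.6837/(6.1287−4.1899) = 0.35263 hr
In minutes: 0.35263·60 = 21.158 min

Final: 21.158 min


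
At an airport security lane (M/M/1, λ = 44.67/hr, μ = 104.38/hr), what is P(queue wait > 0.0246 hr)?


ρ = 44.67/104.38 = 0.4280
P(Wq > t) = ρ·e^{−(μ−λ)t} = 0.4280·e^{−1.4689}
= 0.4280·0.230186 = 0.098510

Final: 0.098510


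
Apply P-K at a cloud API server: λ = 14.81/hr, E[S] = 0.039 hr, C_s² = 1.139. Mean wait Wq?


ρ = λ·E[S] = 14.81·0.039 = 0.5776
E[S²] = E[S]²(1+C_s²) = 0.039²·(1+1.139) = 0.003253
Wq = λ·E[S²]/(2(1−ρ)) = 14.81·0.003253/(2·0.4224) = 0.05703 hr

Final: 0.05703 hr


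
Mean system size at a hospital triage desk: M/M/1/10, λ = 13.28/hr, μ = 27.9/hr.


ρ = 13.28/27.9 = 0.4760
L = ρ[1 − (K+1)ρ^K + Kρ^(K+1)] / [(1−ρ)(1−ρ^(K+1))]
Numerator: 0.4760·(1 − 11·0.0005970 + 10·0.0002841) = 0.474213
Denominator: (0.5240)·(0.999716) = 0.523865
L = 0.474213/0.523865 = 0.9052

Final: 0.9052


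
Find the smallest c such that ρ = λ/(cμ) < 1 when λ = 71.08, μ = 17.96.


Stability requires cμ > λ ⇔ c > λ/μ.
λ/μ = 71.08/17.96 = 3.9577
Minimum integer c = ⌊3.9577⌋ + 1 = 4
Check: 4·17.96 = 71.84 > 71.08, while 3·17.96 = 53.88 ≤ 71.08

Final: 4 servers


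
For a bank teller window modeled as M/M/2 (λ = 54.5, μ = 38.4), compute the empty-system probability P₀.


a = λ/μ = 54.5/38.4 = 1.4193; ρ = a/c = 0.7096
Σ_{k=0}^{1} a^k/k! (terms k=0..1) = 1.00000 + 1.41927 = 2.41927
Tail: a^2/(2!(1−ρ)) = 2.01433/(2·0.2904) = 3.46862
P₀ = 1/(2.41927 + 3.46862) = 1/5.88789 = 0.169840

Final: 0.169840


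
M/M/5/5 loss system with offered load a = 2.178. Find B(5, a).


B(c,a) = (a^c/c!) / Σ_{k=0}^{c} a^k/k!
a^5/5! = 0.408421
Σ terms (k=0..5): 1.00000 + 2.17800 + 2.37184 + 1.72196 + 0.93761 + 0.40842 = 8.617826
B = 0.408421/8.617826 = 0.047393

Final: 0.047393


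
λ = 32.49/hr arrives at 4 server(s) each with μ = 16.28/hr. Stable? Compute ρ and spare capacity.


Total capacity cμ = 4·16.28 = 65.12/hr
ρ = λ/(cμ) = 32.49/65.12 = 0.4989
Stable ⇔ ρ < 1: YES
Spare capacity = cμ − λ = 65.12 − 32.49 = 32.63/hr

Final: ρ = 0.4989; stable; margin = 32.63/hr


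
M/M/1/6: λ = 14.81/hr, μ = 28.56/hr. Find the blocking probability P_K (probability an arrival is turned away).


ρ = λ/μ = 14.81/28.56 = 0.5186
P_K = (1−ρ)ρ^K/(1−ρ^(K+1)) = (0.4814·0.019444)/(1 − 0.010083)
= 0.009361/0.989917 = 0.009456

Final: 0.009456


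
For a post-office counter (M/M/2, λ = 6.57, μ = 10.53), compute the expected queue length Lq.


a = λ/μ = 0.6239; ρ = a/2 = 0.3120
P₀ = 0.524430
Lq = P₀·a^c·ρ / (c!·(1−ρ)²) = 0.524430·0.38929·0.3120/(2·0.47339)
= 0.06727

Final: 0.06727


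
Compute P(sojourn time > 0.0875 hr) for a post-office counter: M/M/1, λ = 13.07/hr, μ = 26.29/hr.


W ~ Exponential(μ−λ) for M/M/1.
μ − λ = 26.29 − 13.07 = 13.2200
P(W > t) = e^{−(μ−λ)t} = e^{−1.1567} = 0.314507

Final: 0.314507


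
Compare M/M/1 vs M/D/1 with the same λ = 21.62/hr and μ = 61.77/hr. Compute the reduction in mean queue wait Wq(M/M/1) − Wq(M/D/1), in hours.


ρ = 21.62/61.77 = 0.3500
Wq(M/M/1) = ρ/(μ−λ) = 0.3500/40.15 = 0.008718 hr
Wq(M/D/1) = ρ/(2(μ−λ)) = 0.004359 hr
Savings = 0.008718 − 0.004359 = 0.004359 hr

Final: 0.004359 hr


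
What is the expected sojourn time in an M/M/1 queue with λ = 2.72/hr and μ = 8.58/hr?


W = 1/(μ−λ) = 1/(8.58 − 2.72) = 1/5.86 = 0.1706 hr

Final: 0.1706 hr


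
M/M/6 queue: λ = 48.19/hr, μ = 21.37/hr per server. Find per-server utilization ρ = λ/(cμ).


ρ = λ/(cμ) = 48.19/(6·21.37) = 48.19/128.22 = 0.3758

Final: 0.3758


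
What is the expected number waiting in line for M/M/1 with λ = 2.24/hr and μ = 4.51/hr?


ρ = 2.24/4.51 = 0.4967
Lq = ρ²/(1−ρ) = 0.2467/0.5033 = 0.4901

Final: 0.4901


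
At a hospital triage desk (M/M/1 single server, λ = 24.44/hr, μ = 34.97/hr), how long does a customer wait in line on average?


ρ = 24.44/34.97 = 0.6989
Wq = ρ/(μ−λ) = 0.6989/(34.97 − 24.44) = 0.6989/10.53 = 0.06637 hr

Final: 0.06637 hr


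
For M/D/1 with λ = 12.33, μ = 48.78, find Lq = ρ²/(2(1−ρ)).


ρ = 12.33/48.78 = 0.2528
M/D/1: Lq = ρ²/(2(1−ρ)) = 0.06389/(2·0.7472) = 0.04275

Final: 0.04275


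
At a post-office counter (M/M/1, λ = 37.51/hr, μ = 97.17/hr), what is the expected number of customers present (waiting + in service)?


ρ = λ/μ = 37.51/97.17 = 0.3860
L = ρ/(1−ρ) = 0.3860/(1 − 0.3860) = 0.3860/0.6140 = 0.6287

Final: 0.6287


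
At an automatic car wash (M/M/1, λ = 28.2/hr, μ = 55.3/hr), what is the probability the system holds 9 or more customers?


ρ = 28.2/55.3 = 0.5099
P(N ≥ n) = ρ^n = 0.5099^9 = 0.002332

Final: 0.002332


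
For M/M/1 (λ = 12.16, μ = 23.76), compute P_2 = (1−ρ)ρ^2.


ρ = 12.16/23.76 = 0.5118
P_n = (1−ρ)·ρ^n = (1 − 0.5118)·0.5118^2 = 0.4882·0.261923 = 0.127875

Final: 0.127875


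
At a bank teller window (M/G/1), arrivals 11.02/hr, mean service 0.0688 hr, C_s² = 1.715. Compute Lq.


ρ = λ·E[S] = 11.02·0.0688 = 0.7582
Lq = ρ²(1+C_s²)/(2(1−ρ)) = 0.5748·(1+1.715)/(2·0.2418)
= 0.5748·2.7150/0.4836 = 3.22686

Final: 3.22686


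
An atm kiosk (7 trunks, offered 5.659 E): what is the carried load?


B(7,5.659) = 0.162837 (Erlang-B)
Carried load = a(1 − B) = 5.659·(1 − 0.162837) = 5.659·0.837163 = 4.7375 E

Final: 4.7375 Erlangs


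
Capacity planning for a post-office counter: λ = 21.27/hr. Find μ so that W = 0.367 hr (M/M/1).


W = 1/(μ−λ) ⇒ μ − λ = 1/W = 1/0.367 = 2.7248
μ = λ + 1/W = 21.27 + 2.7248 = 23.9948 per hr

Final: 23.9948 /hr


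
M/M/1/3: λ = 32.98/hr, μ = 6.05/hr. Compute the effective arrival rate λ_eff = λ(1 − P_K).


ρ = 5.4512; P_K = (1−ρ)ρ^3/(1−ρ^4) = 0.817481
λ_eff = λ(1 − P_K) = 32.98·(1 − 0.817481) = 32.98·0.182519 = 6.0195 /hr

Final: 6.0195 /hr


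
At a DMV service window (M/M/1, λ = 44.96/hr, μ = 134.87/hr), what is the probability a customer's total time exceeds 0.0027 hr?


W ~ Exponential(μ−λ) for M/M/1.
μ − λ = 134.87 − 44.96 = 89.9100
P(W > t) = e^{−(μ−λ)t} = e^{−0.2428} = 0.784462

Final: 0.784462


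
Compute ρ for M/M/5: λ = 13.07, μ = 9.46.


ρ = λ/(cμ) = 13.07/(5·9.46) = 13.07/47.30 = 0.2763

Final: 0.2763


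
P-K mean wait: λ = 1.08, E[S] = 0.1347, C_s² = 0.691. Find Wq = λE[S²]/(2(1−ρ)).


ρ = λ·E[S] = 1.08·0.1347 = 0.1455
E[S²] = E[S]²(1+C_s²) = 0.1347²·(1+0.691) = 0.030682
Wq = λ·E[S²]/(2(1−ρ)) = 1.08·0.030682/(2·0.8545) = 0.01939 hr

Final: 0.01939 hr


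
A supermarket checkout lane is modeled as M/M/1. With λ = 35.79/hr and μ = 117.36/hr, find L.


ρ = λ/μ = 35.79/117.36 = 0.3050
L = ρ/(1−ρ) = 0.3050/(1 − 0.3050) = 0.3050/0.6950 = 0.4388

Final: 0.4388


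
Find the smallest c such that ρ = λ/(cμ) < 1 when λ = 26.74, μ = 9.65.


Stability requires cμ > λ ⇔ c > λ/μ.
λ/μ = 26.74/9.65 = 2.7710
Minimum integer c = ⌊2.7710⌋ + 1 = 3
Check: 3·9.65 = 28.95 > 26.74, while 2·9.65 = 19.30 ≤ 26.74

Final: 3 servers


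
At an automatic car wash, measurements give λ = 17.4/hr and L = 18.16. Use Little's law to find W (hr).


W = L/λ = 18.16/17.4 = 1.0437 hr

Final: 1.0437 hr


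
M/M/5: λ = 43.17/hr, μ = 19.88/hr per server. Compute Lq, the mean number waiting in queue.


a = λ/μ = 2.1715; ρ = a/5 = 0.4343
P₀ = 0.112691
Lq = P₀·a^c·ρ / (c!·(1−ρ)²) = 0.112691·48.28679·0.4343/(120·0.32001)
= 0.06154

Final: 0.06154


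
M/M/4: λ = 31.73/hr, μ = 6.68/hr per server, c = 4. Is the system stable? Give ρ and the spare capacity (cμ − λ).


Total capacity cμ = 4·6.68 = 26.72/hr
ρ = λ/(cμ) = 31.73/26.72 = 1.1875
Stable ⇔ ρ < 1: NO
Spare capacity = cμ − λ = 26.72 − 31.73 = -5.01/hr

Final: ρ = 1.1875; unstable; margin = -5.01/hr


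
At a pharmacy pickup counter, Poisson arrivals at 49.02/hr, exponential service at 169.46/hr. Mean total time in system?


W = 1/(μ−λ) = 1/(169.46 − 49.02) = 1/120.44 = 0.008303 hr

Final: 0.008303 hr


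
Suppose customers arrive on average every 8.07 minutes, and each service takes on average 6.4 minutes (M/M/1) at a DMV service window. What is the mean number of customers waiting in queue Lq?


λ = 60/8.07 = 7.4349 /hr
μ = 60/6.4 = 9.3750 /hr
ρ = λ/μ = 7.4349/9.3750 = 0.7931
Lq = ρ²/(1−ρ) = 0.6289/0.2069 = 3.0393

Final: 3.0393


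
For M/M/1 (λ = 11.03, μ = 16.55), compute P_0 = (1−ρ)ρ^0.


ρ = 11.03/16.55 = 0.6665
P_n = (1−ρ)·ρ^n = (1 − 0.6665)·0.6665^0 = 0.3335·1.000000 = 0.333535

Final: 0.333535


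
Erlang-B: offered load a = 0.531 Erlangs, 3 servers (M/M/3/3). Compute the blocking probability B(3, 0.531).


B(c,a) = (a^c/c!) / Σ_{k=0}^{c} a^k/k!
a^3/3! = 0.024954
Σ terms (k=0..3): 1.00000 + 0.53100 + 0.14098 + 0.02495 = 1.696934
B = 0.024954/1.696934 = 0.014705

Final: 0.014705


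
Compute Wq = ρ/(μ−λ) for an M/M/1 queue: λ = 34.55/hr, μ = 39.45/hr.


ρ = 34.55/39.45 = 0.8758
Wq = ρ/(μ−λ) = 0.8758/(39.45 − 34.55) = 0.8758/4.90 = 0.1787 hr

Final: 0.1787 hr


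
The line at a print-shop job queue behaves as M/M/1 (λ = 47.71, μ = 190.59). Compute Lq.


ρ = 47.71/190.59 = 0.2503
Lq = ρ²/(1−ρ) = 0.06266/0.7497 = 0.08359

Final: 0.08359


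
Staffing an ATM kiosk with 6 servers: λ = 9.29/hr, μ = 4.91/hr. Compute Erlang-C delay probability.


a = λ/μ = 1.8921; ρ = a/6 = 0.3153
P₀ = 0.150602 (from M/M/c formula)
C(c,a) = [a^c/(c!(1−ρ))]·P₀ = [45.87809/(720·0.6847)]·0.150602
= 0.09307·0.150602 = 0.014016

Final: 0.014016


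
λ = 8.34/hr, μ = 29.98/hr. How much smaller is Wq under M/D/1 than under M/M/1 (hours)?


ρ = 8.34/29.98 = 0.2782
Wq(M/M/1) = ρ/(μ−λ) = 0.2782/21.64 = 0.01286 hr
Wq(M/D/1) = ρ/(2(μ−λ)) = 0.006428 hr
Savings = 0.01286 − 0.006428 = 0.006428 hr

Final: 0.006428 hr


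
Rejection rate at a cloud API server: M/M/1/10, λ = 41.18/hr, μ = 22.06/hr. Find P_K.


ρ = λ/μ = 41.18/22.06 = 1.8667
P_K = (1−ρ)ρ^K/(1−ρ^(K+1)) = (-0.8667·513.816849)/(1 − 959.155841)
= -445.338992/-958.155841 = 0.464788

Final: 0.464788


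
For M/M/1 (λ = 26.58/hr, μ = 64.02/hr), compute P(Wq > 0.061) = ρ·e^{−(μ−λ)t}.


ρ = 26.58/64.02 = 0.4152
P(Wq > t) = ρ·e^{−(μ−λ)t} = 0.4152·e^{−2.2838}
= 0.4152·0.101892 = 0.042304

Final: 0.042304


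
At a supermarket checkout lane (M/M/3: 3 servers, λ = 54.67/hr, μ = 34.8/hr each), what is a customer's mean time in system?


a = 1.5710; ρ = 0.5237; P₀ = 0.193741
Lq = P₀·a^c·ρ/(c!(1−ρ)²) = 0.28893
Wq = Lq/λ = 0.28893/54.67 = 0.005285 hr
W = Wq + 1/μ = 0.005285 + 0.02874 = 0.03402 hr

Final: 0.03402 hr


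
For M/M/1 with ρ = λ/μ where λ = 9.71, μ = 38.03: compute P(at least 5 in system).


ρ = 9.71/38.03 = 0.2553
P(N ≥ n) = ρ^n = 0.2553^5 = 0.001085

Final: 0.001085


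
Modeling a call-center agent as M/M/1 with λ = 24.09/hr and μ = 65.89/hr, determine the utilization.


ρ = λ/μ = 24.09/65.89 = 0.3656

Final: 0.3656


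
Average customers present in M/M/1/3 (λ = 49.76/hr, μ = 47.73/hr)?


ρ = 49.76/47.73 = 1.0425
L = ρ[1 − (K+1)ρ^K + Kρ^(K+1)] / [(1−ρ)(1−ρ^(K+1))]
Numerator: 1.0425·(1 − 4·1.133096 + 3·1.181288) = 0.011967
Denominator: (-0.04253)·(-0.181288) = 0.007710
L = 0.011967/0.007710 = 1.5520

Final: 1.5520


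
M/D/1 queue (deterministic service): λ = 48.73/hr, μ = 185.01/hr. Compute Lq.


ρ = 48.73/185.01 = 0.2634
M/D/1: Lq = ρ²/(2(1−ρ)) = 0.06937/(2·0.7366) = 0.04709

Final: 0.04709


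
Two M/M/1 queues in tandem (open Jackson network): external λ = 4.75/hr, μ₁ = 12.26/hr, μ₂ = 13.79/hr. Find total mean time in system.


Each node sees arrival rate λ = 4.75/hr (tandem ⇒ throughput preserved).
W₁ = 1/(μ₁−λ) = 1/(12.26−4.75) = 0.13316 hr
W₂ = 1/(μ₂−λ) = 1/(13.79−4.75) = 0.11062 hr
W_total = W₁ + W₂ = 0.13316 + 0.11062 = 0.24378 hr

Final: 0.24378 hr


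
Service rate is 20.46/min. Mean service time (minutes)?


Mean service time = 1/μ = 1/20.46 minute = 0.04888 minute
In minutes: 0.04888 × 1 = 0.04888 min

Final: 0.04888 min


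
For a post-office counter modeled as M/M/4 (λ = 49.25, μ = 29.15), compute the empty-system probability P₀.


a = λ/μ = 49.25/29.15 = 1.6895; ρ = a/c = 0.4224
Σ_{k=0}^{3} a^k/k! (terms k=0..3) = 1.00000 + 1.68954 + 1.42727 + 0.80381 = 4.92061
Tail: a^4/(4!(1−ρ)) = 8.14837/(24·0.5776) = 0.58779
P₀ = 1/(4.92061 + 0.58779) = 1/5.50840 = 0.181541

Final: 0.181541


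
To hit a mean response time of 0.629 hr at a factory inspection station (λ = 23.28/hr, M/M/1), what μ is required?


W = 1/(μ−λ) ⇒ μ − λ = 1/W = 1/0.629 = 1.5898
μ = λ + 1/W = 23.28 + 1.5898 = 24.8698 per hr

Final: 24.8698 /hr


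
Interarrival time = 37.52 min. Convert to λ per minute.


λ = 1/(interarrival time) in consistent units.
1 minute = 1 min, so λ = 1/37.52 = 0.02665 per minute

Final: 0.02665 /min


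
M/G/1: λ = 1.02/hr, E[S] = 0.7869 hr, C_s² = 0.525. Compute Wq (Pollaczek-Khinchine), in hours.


ρ = λ·E[S] = 1.02·0.7869 = 0.8026
E[S²] = E[S]²(1+C_s²) = 0.7869²·(1+0.525) = 0.944298
Wq = λ·E[S²]/(2(1−ρ)) = 1.02·0.944298/(2·0.1974) = 2.44014 hr

Final: 2.44014 hr


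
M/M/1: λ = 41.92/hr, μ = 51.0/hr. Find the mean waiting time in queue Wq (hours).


ρ = 41.92/51.0 = 0.8220
Wq = ρ/(μ−λ) = 0.8220/(51.0 − 41.92) = 0.8220/9.08 = 0.09052 hr

Final: 0.09052 hr


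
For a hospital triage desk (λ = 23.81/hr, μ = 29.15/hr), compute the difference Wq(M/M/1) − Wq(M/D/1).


ρ = 23.81/29.15 = 0.8168
Wq(M/M/1) = ρ/(μ−λ) = 0.8168/5.34 = 0.15296 hr
Wq(M/D/1) = ρ/(2(μ−λ)) = 0.07648 hr
Savings = 0.15296 − 0.07648 = 0.07648 hr

Final: 0.07648 hr


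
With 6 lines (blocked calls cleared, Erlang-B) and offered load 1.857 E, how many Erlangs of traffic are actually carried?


B(6,1.857) = 0.008920 (Erlang-B)
Carried load = a(1 − B) = 1.857·(1 − 0.008920) = 1.857·0.991080 = 1.8404 E

Final: 1.8404 Erlangs


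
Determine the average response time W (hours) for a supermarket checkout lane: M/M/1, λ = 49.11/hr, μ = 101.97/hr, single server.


W = 1/(μ−λ) = 1/(101.97 − 49.11) = 1/52.86 = 0.01892 hr

Final: 0.01892 hr


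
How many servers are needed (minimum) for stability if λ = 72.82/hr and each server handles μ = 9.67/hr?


Stability requires cμ > λ ⇔ c > λ/μ.
λ/μ = 72.82/9.67 = 7.5305
Minimum integer c = ⌊7.5305⌋ + 1 = 8
Check: 8·9.67 = 77.36 > 72.82, while 7·9.67 = 67.69 ≤ 72.82

Final: 8 servers


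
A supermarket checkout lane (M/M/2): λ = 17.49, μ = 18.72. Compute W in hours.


a = 0.9343; ρ = 0.4671; P₀ = 0.363190
Lq = P₀·a^c·ρ/(c!(1−ρ)²) = 0.26080
Wq = Lq/λ = 0.26080/17.49 = 0.01491 hr
W = Wq + 1/μ = 0.01491 + 0.05342 = 0.06833 hr

Final: 0.06833 hr


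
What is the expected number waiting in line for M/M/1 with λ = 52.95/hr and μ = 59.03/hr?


ρ = 52.95/59.03 = 0.8970
Lq = ρ²/(1−ρ) = 0.8046/0.1030 = 7.8119

Final: 7.8119


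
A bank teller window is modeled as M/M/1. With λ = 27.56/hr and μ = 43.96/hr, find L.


ρ = λ/μ = 27.56/43.96 = 0.6269
L = ρ/(1−ρ) = 0.6269/(1 − 0.6269) = 0.6269/0.3731 = 1.6805

Final: 1.6805


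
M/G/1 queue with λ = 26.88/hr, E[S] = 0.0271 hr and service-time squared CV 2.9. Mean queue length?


ρ = λ·E[S] = 26.88·0.0271 = 0.7284
Lq = ρ²(1+C_s²)/(2(1−ρ)) = 0.5306·(1+2.9)/(2·0.2716)
= 0.5306·3.9000/0.5431 = 3.81047

Final: 3.81047


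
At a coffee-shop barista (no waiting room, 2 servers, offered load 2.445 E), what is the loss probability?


B(c,a) = (a^c/c!) / Σ_{k=0}^{c} a^k/k!
a^2/2! = 2.989012
Σ terms (k=0..2): 1.00000 + 2.44500 + 2.98901 = 6.434012
B = 2.989012/6.434012 = 0.464564

Final: 0.464564


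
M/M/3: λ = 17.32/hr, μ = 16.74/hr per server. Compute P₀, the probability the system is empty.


a = λ/μ = 17.32/16.74 = 1.0346; ρ = a/c = 0.3449
Σ_{k=0}^{2} a^k/k! (terms k=0..2) = 1.00000 + 1.03465 + 0.53525 = 2.56990
Tail: a^3/(3!(1−ρ)) = 1.10759/(6·0.6551) = 0.28178
P₀ = 1/(2.56990 + 0.28178) = 1/2.85167 = 0.350671

Final: 0.350671


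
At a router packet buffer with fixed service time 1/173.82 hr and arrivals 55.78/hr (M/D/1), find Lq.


ρ = 55.78/173.82 = 0.3209
M/D/1: Lq = ρ²/(2(1−ρ)) = 0.1030/(2·0.6791) = 0.07582

Final: 0.07582


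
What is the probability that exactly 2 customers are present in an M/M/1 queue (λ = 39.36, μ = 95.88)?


ρ = 39.36/95.88 = 0.4105
P_n = (1−ρ)·ρ^n = (1 − 0.4105)·0.4105^2 = 0.5895·0.168521 = 0.099341

Final: 0.099341


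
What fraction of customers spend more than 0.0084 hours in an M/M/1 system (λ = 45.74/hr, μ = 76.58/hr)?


W ~ Exponential(μ−λ) for M/M/1.
μ − λ = 76.58 − 45.74 = 30.8400
P(W > t) = e^{−(μ−λ)t} = e^{−0.2591} = 0.771780

Final: 0.771780


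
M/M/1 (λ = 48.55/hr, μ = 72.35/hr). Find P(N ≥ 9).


ρ = 48.55/72.35 = 0.6710
P(N ≥ n) = ρ^n = 0.6710^9 = 0.027590

Final: 0.027590


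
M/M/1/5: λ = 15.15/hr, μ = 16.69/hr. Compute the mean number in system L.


ρ = 15.15/16.69 = 0.9077
L = ρ[1 − (K+1)ρ^K + Kρ^(K+1)] / [(1−ρ)(1−ρ^(K+1))]
Numerator: 0.9077·(1 − 6·0.616285 + 5·0.559420) = 0.090219
Denominator: (0.09227)·(0.440580) = 0.040653
L = 0.090219/0.040653 = 2.2193

Final: 2.2193


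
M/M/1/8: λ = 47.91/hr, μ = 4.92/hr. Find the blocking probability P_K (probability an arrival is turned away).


ρ = λ/μ = 47.91/4.92 = 9.7378
P_K = (1−ρ)ρ^K/(1−ρ^(K+1)) = (-8.7378·80851586.222958)/(1 − 787316970.719902)
= -706465384.496944/-787316969.719902 = 0.897307

Final: 0.897307


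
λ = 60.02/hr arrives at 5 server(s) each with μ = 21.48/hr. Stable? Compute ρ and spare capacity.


Total capacity cμ = 5·21.48 = 107.40/hr
ρ = λ/(cμ) = 60.02/107.40 = 0.5588
Stable ⇔ ρ < 1: YES
Spare capacity = cμ − λ = 107.40 − 60.02 = 47.38/hr

Final: ρ = 0.5588; stable; margin = 47.38/hr


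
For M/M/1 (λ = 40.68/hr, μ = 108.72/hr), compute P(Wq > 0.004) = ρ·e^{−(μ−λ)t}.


ρ = 40.68/108.72 = 0.3742
P(Wq > t) = ρ·e^{−(μ−λ)t} = 0.3742·e^{−0.2722}
= 0.3742·0.761732 = 0.285019

Final: 0.285019


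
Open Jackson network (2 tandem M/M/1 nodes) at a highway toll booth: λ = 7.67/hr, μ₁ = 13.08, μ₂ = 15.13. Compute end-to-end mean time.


Each node sees arrival rate λ = 7.67/hr (tandem ⇒ throughput preserved).
W₁ = 1/(μ₁−λ) = 1/(13.08−7.67) = 0.18484 hr
W₂ = 1/(μ₂−λ) = 1/(15.13−7.67) = 0.13405 hr
W_total = W₁ + W₂ = 0.18484 + 0.13405 = 0.31889 hr

Final: 0.31889 hr


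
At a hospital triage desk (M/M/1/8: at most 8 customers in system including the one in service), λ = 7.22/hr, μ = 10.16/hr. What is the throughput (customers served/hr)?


ρ = 0.7106; P_K = (1−ρ)ρ^8/(1−ρ^9) = 0.019731
λ_eff = λ(1 − P_K) = 7.22·(1 − 0.019731) = 7.22·0.980269 = 7.0775 /hr

Final: 7.0775 /hr


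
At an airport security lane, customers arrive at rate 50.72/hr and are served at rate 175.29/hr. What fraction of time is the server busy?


ρ = λ/μ = 50.72/175.29 = 0.2893

Final: 0.2893


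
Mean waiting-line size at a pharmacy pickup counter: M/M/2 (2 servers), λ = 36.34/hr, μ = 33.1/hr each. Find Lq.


a = λ/μ = 1.0979; ρ = a/2 = 0.5489
P₀ = 0.291203
Lq = P₀·a^c·ρ / (c!·(1−ρ)²) = 0.291203·1.20535·0.5489/(2·0.20345)
= 0.47353

Final: 0.47353


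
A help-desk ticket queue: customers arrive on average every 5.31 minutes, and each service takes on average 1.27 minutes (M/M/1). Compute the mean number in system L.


λ = 60/5.31 = 11.2994 /hr
μ = 60/1.27 = 47.2441 /hr
ρ = λ/μ = 11.2994/47.2441 = 0.2392
L = ρ/(1−ρ) = 0.2392/0.7608 = 0.3144

Final: 0.3144


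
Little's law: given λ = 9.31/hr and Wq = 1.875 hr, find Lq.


Lq = λWq = 9.31·1.875 = 17.4563

Final: 17.4563


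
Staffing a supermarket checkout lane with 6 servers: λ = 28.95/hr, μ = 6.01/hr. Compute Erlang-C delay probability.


a = λ/μ = 4.8170; ρ = a/6 = 0.8028
P₀ = 0.005949 (from M/M/c formula)
C(c,a) = [a^c/(c!(1−ρ))]·P₀ = [12492.36245/(720·0.1972)]·0.005949
= 87.99707·0.005949 = 0.523516

Final: 0.523516


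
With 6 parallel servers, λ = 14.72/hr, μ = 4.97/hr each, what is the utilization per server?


ρ = λ/(cμ) = 14.72/(6·4.97) = 14.72/29.82 = 0.4936

Final: 0.4936


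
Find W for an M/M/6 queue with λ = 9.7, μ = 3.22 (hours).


a = 3.0124; ρ = 0.5021; P₀ = 0.048335
Lq = P₀·a^c·ρ/(c!(1−ρ)²) = 0.10159
Wq = Lq/λ = 0.10159/9.7 = 0.01047 hr
W = Wq + 1/μ = 0.01047 + 0.31056 = 0.32103 hr

Final: 0.32103 hr


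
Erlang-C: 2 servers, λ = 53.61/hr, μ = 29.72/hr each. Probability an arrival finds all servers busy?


a = λ/μ = 1.8038; ρ = a/2 = 0.9019
P₀ = 0.051570 (from M/M/c formula)
C(c,a) = [a^c/(c!(1−ρ))]·P₀ = [3.25382/(2·0.09808)]·0.051570
= 16.58724·0.051570 = 0.855406

Final: 0.855406


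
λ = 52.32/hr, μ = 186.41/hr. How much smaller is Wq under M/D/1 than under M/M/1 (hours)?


ρ = 52.32/186.41 = 0.2807
Wq(M/M/1) = ρ/(μ−λ) = 0.2807/134.09 = 0.002093 hr
Wq(M/D/1) = ρ/(2(μ−λ)) = 0.001047 hr
Savings = 0.002093 − 0.001047 = 0.001047 hr

Final: 0.001047 hr


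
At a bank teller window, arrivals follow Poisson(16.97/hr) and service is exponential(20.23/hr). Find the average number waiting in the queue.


ρ = 16.97/20.23 = 0.8389
Lq = ρ²/(1−ρ) = 0.7037/0.1611 = 4.3667

Final: 4.3667
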